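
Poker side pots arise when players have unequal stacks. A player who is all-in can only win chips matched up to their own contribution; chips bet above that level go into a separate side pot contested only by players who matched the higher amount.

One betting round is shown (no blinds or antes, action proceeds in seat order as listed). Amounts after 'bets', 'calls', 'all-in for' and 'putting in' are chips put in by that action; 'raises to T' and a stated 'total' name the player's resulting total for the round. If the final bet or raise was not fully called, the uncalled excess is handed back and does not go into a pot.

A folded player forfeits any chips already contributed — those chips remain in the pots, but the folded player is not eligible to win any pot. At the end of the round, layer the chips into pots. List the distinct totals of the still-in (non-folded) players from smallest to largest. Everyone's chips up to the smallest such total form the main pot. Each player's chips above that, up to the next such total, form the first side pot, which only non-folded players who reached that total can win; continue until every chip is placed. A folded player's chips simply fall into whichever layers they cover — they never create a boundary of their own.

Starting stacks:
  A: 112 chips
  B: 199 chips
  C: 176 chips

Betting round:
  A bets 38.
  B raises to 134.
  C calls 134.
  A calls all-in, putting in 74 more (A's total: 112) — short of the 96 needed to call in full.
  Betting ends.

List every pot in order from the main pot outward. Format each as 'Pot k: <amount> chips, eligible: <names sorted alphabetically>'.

Contributions: A=112, B=134, C=134
Pot levels (distinct totals of non-folded players): 112, 134
Layer 1-112: 112 each from A, B, C = 112*3 = 336 chips; eligible A, B, C
Layer 113-134: 22 each from B, C = 22*2 = 44 chips; eligible B, C

Pot 1: 336 chips, eligible: A, B, C
Pot 2: 44 chips, eligible: B, C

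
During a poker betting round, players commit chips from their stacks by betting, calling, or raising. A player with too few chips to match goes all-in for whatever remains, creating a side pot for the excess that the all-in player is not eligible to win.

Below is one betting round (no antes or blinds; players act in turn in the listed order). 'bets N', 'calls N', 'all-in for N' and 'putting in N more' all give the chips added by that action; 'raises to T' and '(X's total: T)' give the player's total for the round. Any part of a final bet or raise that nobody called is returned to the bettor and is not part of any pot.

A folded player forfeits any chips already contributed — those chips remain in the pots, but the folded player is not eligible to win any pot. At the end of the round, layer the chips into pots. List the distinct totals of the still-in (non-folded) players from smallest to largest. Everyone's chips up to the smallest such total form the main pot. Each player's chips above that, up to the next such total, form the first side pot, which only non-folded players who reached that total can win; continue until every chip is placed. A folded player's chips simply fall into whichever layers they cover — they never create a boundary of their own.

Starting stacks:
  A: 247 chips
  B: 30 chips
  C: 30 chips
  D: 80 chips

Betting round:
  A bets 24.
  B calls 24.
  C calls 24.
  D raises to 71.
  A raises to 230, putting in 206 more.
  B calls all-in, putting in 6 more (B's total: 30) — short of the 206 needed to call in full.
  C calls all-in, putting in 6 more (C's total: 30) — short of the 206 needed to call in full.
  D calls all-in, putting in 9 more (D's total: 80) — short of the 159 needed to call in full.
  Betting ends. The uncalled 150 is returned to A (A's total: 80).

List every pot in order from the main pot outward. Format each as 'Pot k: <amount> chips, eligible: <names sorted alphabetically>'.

Pot 1: 120 chips, eligible: A, B, C, D
Pot 2: 100 chips, eligible: A, D

Derivation:
Contributions (after 150 returned to A): A=80, B=30, C=30, D=80
Pot levels (distinct totals of non-folded players): 30, 80
Layer 1-30: 30 each from A, B, C, D = 30*4 = 120 chips; eligible A, B, C, D
Layer 31-80: 50 each from A, D = 50*2 = 100 chips; eligible A, D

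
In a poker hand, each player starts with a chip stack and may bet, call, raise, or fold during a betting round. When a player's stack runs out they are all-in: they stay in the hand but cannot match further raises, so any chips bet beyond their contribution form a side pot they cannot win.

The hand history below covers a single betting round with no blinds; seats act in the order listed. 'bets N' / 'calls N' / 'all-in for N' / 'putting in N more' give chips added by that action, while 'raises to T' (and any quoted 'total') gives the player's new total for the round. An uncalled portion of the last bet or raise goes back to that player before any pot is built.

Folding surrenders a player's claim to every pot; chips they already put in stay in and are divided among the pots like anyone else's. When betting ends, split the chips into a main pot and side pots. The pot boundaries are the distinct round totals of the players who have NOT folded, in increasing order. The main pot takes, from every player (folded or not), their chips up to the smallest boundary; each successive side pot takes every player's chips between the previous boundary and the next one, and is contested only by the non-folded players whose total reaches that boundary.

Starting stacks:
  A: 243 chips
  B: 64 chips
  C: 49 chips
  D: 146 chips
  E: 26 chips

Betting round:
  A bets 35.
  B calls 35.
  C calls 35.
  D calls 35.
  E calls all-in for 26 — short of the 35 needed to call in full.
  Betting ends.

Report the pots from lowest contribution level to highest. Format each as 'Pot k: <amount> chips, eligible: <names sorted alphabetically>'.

Pot 1: 130 chips, eligible: A, B, C, D, E
Pot 2: 36 chips, eligible: A, B, C, D

Derivation:
Contributions: A=35, B=35, C=35, D=35, E=26
Pot levels (distinct totals of non-folded players): 26, 35
Layer 1-26: 26 each from A, B, C, D, E = 26*5 = 130 chips; eligible A, B, C, D, E
Layer 27-35: 9 each from A, B, C, D = 9*4 = 36 chips; eligible A, B, C, D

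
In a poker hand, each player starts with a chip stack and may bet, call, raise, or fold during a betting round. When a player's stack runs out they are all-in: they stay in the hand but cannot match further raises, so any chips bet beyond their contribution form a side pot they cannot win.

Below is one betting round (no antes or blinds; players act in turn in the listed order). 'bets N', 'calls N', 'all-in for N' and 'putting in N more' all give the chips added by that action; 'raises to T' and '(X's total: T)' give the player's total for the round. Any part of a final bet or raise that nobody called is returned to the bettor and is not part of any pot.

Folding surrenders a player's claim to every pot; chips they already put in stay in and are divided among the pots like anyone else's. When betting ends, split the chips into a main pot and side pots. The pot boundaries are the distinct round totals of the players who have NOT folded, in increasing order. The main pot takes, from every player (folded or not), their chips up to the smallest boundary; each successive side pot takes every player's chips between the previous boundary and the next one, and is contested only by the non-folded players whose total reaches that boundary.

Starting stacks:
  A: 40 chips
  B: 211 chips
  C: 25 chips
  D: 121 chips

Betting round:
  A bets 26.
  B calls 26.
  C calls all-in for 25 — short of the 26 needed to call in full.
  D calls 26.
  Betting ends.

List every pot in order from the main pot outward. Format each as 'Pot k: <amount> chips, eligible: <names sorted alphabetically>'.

Contributions: A=26, B=26, C=25, D=26
Pot levels (distinct totals of non-folded players): 25, 26
Layer 1-25: 25 each from A, B, C, D = 25*4 = 100 chips; eligible A, B, C, D
Layer 26-26: 1 each from A, B, D = 1*3 = 3 chips; eligible A, B, D

Pot 1: 100 chips, eligible: A, B, C, D
Pot 2: 3 chips, eligible: A, B, D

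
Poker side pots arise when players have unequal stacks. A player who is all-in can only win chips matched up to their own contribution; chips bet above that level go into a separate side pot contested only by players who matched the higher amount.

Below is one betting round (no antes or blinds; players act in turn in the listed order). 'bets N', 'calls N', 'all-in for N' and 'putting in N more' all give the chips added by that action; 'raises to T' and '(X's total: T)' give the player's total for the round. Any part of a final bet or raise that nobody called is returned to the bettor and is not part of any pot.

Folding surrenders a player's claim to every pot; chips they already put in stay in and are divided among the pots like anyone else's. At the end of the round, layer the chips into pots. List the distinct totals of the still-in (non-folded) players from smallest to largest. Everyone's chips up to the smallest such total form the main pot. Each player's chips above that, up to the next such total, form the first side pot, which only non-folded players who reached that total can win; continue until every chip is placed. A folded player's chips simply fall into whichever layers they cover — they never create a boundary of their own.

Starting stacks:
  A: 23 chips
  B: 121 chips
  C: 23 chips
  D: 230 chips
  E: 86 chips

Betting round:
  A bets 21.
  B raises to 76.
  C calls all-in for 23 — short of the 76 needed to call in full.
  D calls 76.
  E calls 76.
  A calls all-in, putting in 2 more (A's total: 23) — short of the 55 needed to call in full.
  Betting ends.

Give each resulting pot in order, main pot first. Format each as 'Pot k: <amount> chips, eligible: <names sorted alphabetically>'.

Pot 1: 115 chips, eligible: A, B, C, D, E
Pot 2: 159 chips, eligible: B, D, E

Derivation:
Contributions: A=23, B=76, C=23, D=76, E=76
Pot levels (distinct totals of non-folded players): 23, 76
Layer 1-23: 23 each from A, B, C, D, E = 23*5 = 115 chips; eligible A, B, C, D, E
Layer 24-76: 53 each from B, D, E = 53*3 = 159 chips; eligible B, D, E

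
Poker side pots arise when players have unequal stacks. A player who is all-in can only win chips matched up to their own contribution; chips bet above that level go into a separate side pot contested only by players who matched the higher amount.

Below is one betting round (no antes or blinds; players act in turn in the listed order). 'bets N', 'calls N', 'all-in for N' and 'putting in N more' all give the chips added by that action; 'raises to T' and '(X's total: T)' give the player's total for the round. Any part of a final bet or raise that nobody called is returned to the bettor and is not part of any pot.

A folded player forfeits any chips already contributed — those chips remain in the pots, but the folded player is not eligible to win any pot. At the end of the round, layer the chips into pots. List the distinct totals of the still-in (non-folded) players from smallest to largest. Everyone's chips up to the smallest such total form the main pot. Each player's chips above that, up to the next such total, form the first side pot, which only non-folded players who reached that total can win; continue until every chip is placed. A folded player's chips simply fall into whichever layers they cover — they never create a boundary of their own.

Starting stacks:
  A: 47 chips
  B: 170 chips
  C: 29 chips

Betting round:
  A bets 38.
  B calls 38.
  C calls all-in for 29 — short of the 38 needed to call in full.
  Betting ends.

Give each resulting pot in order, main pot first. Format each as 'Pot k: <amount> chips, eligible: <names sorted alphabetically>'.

Contributions: A=38, B=38, C=29
Pot levels (distinct totals of non-folded players): 29, 38
Layer 1-29: 29 each from A, B, C = 29*3 = 87 chips; eligible A, B, C
Layer 30-38: 9 each from A, B = 9*2 = 18 chips; eligible A, B

Pot 1: 87 chips, eligible: A, B, C
Pot 2: 18 chips, eligible: A, B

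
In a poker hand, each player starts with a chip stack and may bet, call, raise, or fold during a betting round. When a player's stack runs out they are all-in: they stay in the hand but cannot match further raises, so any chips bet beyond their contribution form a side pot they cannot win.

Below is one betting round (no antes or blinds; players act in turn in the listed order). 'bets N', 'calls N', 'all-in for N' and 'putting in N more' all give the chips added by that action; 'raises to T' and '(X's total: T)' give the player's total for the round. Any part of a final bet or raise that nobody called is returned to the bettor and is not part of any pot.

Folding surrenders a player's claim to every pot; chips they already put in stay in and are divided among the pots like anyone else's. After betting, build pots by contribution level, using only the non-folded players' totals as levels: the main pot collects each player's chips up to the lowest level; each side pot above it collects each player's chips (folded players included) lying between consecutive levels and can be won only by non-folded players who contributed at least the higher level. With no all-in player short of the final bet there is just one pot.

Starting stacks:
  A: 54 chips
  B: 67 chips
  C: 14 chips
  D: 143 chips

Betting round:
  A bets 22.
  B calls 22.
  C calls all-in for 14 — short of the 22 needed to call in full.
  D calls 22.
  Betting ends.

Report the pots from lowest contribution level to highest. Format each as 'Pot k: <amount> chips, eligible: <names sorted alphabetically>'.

Pot 1: 56 chips, eligible: A, B, C, D
Pot 2: 24 chips, eligible: A, B, D

Derivation:
Contributions: A=22, B=22, C=14, D=22
Pot levels (distinct totals of non-folded players): 14, 22
Layer 1-14: 14 each from A, B, C, D = 14*4 = 56 chips; eligible A, B, C, D
Layer 15-22: 8 each from A, B, D = 8*3 = 24 chips; eligible A, B, D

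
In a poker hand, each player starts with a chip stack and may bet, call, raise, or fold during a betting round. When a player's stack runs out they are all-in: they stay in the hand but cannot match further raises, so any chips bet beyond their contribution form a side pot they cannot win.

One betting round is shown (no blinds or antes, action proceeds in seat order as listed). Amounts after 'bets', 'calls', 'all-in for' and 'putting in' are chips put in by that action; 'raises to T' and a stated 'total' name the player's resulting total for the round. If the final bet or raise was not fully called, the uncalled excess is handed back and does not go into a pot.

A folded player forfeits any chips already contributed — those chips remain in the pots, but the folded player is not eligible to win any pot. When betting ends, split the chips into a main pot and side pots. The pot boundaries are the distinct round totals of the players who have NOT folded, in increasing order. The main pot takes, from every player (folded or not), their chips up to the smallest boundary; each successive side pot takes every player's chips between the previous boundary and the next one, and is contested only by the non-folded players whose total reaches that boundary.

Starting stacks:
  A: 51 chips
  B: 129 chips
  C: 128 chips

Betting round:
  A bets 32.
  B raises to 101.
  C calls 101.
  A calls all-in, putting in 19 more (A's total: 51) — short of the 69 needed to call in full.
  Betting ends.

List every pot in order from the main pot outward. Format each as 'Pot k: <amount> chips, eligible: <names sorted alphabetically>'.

Pot 1: 153 chips, eligible: A, B, C
Pot 2: 100 chips, eligible: B, C

Derivation:
Contributions: A=51, B=101, C=101
Pot levels (distinct totals of non-folded players): 51, 101
Layer 1-51: 51 each from A, B, C = 51*3 = 153 chips; eligible A, B, C
Layer 52-101: 50 each from B, C = 50*2 = 100 chips; eligible B, C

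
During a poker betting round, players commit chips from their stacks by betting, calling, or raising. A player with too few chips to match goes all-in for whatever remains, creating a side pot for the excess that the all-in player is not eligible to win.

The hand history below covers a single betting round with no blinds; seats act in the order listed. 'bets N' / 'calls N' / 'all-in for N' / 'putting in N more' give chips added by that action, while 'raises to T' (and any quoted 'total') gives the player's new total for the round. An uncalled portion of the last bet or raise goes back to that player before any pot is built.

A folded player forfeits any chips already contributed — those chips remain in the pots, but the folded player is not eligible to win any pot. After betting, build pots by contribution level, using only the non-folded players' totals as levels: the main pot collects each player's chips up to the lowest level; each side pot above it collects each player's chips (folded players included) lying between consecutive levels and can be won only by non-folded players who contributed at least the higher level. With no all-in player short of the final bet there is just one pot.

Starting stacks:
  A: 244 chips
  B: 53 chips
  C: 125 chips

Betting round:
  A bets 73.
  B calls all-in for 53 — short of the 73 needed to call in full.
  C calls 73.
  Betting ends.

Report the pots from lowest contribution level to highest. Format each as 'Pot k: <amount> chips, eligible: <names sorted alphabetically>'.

Pot 1: 159 chips, eligible: A, B, C
Pot 2: 40 chips, eligible: A, C

Derivation:
Contributions: A=73, B=53, C=73
Pot levels (distinct totals of non-folded players): 53, 73
Layer 1-53: 53 each from A, B, C = 53*3 = 159 chips; eligible A, B, C
Layer 54-73: 20 each from A, C = 20*2 = 40 chips; eligible A, C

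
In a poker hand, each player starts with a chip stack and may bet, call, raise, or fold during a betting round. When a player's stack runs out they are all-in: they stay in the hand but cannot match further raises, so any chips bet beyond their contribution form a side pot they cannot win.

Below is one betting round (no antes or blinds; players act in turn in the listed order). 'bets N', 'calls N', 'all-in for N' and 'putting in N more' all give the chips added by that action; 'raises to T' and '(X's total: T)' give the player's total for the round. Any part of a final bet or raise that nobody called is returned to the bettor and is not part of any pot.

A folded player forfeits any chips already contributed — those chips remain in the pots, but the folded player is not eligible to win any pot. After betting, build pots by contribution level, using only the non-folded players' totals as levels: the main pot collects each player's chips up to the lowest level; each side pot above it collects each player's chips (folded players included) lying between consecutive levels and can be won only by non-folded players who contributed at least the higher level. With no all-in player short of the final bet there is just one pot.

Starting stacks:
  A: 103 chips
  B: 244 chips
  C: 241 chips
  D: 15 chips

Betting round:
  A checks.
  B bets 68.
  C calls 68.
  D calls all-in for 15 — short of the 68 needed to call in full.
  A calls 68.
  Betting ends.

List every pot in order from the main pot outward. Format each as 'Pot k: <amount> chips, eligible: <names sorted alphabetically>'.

Pot 1: 60 chips, eligible: A, B, C, D
Pot 2: 159 chips, eligible: A, B, C

Derivation:
Contributions: A=68, B=68, C=68, D=15
Pot levels (distinct totals of non-folded players): 15, 68
Layer 1-15: 15 each from A, B, C, D = 15*4 = 60 chips; eligible A, B, C, D
Layer 16-68: 53 each from A, B, C = 53*3 = 159 chips; eligible A, B, C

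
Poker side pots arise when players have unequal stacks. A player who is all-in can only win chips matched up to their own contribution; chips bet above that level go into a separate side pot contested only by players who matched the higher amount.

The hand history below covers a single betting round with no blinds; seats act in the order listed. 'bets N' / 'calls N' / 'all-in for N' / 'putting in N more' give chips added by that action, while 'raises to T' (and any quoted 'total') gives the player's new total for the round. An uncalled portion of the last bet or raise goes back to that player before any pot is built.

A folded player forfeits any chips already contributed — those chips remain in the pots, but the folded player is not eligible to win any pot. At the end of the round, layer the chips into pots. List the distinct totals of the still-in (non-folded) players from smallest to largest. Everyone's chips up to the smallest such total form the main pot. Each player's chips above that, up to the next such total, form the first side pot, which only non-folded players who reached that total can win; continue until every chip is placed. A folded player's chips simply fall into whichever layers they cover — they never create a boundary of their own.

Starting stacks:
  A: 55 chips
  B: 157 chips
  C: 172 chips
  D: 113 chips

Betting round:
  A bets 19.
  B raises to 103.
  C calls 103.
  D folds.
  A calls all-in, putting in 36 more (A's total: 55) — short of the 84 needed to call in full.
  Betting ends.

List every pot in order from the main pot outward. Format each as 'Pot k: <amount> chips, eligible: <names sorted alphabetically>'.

Contributions: A=55, B=103, C=103
Folded: D
Pot levels (distinct totals of non-folded players): 55, 103
Layer 1-55: 55 each from A, B, C = 55*3 = 165 chips; eligible A, B, C
Layer 56-103: 48 each from B, C = 48*2 = 96 chips; eligible B, C

Pot 1: 165 chips, eligible: A, B, C
Pot 2: 96 chips, eligible: B, C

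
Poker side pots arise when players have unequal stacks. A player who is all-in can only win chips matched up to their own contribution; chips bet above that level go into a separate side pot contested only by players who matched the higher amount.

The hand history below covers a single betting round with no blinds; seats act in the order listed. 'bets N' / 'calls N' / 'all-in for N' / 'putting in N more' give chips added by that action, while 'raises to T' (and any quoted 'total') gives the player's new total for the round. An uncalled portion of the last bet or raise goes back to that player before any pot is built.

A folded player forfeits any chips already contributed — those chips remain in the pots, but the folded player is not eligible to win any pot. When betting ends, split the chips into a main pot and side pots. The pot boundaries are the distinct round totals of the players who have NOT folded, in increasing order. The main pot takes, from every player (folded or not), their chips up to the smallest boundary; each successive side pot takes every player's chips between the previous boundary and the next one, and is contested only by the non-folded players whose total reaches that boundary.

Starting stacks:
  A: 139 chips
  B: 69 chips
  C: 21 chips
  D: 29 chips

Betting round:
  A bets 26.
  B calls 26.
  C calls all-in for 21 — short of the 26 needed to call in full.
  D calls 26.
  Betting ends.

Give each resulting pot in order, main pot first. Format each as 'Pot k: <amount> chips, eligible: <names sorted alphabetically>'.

Pot 1: 84 chips, eligible: A, B, C, D
Pot 2: 15 chips, eligible: A, B, D

Derivation:
Contributions: A=26, B=26, C=21, D=26
Pot levels (distinct totals of non-folded players): 21, 26
Layer 1-21: 21 each from A, B, C, D = 21*4 = 84 chips; eligible A, B, C, D
Layer 22-26: 5 each from A, B, D = 5*3 = 15 chips; eligible A, B, D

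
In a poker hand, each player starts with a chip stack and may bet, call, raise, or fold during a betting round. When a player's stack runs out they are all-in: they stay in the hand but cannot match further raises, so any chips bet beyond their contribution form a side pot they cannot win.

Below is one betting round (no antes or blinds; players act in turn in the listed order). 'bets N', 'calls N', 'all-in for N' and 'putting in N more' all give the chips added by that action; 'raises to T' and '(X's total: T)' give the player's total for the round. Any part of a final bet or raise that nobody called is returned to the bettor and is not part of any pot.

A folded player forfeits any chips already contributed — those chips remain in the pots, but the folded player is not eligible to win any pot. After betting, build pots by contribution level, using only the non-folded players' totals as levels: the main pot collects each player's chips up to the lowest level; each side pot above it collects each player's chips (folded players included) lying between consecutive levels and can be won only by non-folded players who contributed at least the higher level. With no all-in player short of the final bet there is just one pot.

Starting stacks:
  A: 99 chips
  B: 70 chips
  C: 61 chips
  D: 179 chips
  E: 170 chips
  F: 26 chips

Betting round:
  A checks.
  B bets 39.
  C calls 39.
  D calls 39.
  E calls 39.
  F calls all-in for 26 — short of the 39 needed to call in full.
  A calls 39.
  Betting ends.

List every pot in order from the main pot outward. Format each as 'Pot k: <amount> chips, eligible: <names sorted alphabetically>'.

Contributions: A=39, B=39, C=39, D=39, E=39, F=26
Pot levels (distinct totals of non-folded players): 26, 39
Layer 1-26: 26 each from A, B, C, D, E, F = 26*6 = 156 chips; eligible A, B, C, D, E, F
Layer 27-39: 13 each from A, B, C, D, E = 13*5 = 65 chips; eligible A, B, C, D, E

Pot 1: 156 chips, eligible: A, B, C, D, E, F
Pot 2: 65 chips, eligible: A, B, C, D, E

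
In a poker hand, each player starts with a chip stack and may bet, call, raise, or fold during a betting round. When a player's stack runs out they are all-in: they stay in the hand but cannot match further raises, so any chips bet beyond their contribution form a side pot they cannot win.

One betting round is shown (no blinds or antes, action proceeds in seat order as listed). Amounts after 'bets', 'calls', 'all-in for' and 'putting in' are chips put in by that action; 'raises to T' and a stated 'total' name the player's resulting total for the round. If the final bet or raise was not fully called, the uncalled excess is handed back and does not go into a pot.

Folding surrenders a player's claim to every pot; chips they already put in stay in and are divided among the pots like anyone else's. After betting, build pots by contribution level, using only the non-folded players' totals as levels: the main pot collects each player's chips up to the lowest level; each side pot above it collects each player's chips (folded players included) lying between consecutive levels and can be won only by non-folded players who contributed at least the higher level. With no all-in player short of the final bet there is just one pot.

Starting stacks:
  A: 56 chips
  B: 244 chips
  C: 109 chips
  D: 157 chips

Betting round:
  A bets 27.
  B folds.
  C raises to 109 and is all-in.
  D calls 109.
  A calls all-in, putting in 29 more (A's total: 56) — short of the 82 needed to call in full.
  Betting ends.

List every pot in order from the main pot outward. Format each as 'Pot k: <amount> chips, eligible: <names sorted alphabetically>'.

Contributions: A=56, C=109, D=109
Folded: B
Pot levels (distinct totals of non-folded players): 56, 109
Layer 1-56: 56 each from A, C, D = 56*3 = 168 chips; eligible A, C, D
Layer 57-109: 53 each from C, D = 53*2 = 106 chips; eligible C, D

Pot 1: 168 chips, eligible: A, C, D
Pot 2: 106 chips, eligible: C, D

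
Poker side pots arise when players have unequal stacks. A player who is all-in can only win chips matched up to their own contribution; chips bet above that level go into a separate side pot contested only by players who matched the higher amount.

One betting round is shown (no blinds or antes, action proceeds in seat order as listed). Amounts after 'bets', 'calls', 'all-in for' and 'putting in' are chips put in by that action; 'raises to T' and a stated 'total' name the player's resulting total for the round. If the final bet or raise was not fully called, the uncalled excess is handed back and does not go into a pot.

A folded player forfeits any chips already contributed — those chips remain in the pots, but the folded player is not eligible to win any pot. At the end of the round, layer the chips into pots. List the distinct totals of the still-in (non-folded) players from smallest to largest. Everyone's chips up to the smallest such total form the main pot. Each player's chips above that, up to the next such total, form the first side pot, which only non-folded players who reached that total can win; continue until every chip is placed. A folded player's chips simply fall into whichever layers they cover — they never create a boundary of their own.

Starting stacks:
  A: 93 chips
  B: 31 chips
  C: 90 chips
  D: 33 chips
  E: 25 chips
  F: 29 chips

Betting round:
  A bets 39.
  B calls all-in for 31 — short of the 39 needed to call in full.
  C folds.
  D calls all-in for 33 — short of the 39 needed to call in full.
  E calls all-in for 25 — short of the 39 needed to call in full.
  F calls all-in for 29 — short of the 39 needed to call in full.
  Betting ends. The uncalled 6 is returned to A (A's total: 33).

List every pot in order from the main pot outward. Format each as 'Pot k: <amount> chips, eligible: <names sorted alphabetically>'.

Pot 1: 125 chips, eligible: A, B, D, E, F
Pot 2: 16 chips, eligible: A, B, D, F
Pot 3: 6 chips, eligible: A, B, D
Pot 4: 4 chips, eligible: A, D

Derivation:
Contributions (after 6 returned to A): A=33, B=31, D=33, E=25, F=29
Folded: C
Pot levels (distinct totals of non-folded players): 25, 29, 31, 33
Layer 1-25: 25 each from A, B, D, E, F = 25*5 = 125 chips; eligible A, B, D, E, F
Layer 26-29: 4 each from A, B, D, F = 4*4 = 16 chips; eligible A, B, D, F
Layer 30-31: 2 each from A, B, D = 2*3 = 6 chips; eligible A, B, D
Layer 32-33: 2 each from A, D = 2*2 = 4 chips; eligible A, D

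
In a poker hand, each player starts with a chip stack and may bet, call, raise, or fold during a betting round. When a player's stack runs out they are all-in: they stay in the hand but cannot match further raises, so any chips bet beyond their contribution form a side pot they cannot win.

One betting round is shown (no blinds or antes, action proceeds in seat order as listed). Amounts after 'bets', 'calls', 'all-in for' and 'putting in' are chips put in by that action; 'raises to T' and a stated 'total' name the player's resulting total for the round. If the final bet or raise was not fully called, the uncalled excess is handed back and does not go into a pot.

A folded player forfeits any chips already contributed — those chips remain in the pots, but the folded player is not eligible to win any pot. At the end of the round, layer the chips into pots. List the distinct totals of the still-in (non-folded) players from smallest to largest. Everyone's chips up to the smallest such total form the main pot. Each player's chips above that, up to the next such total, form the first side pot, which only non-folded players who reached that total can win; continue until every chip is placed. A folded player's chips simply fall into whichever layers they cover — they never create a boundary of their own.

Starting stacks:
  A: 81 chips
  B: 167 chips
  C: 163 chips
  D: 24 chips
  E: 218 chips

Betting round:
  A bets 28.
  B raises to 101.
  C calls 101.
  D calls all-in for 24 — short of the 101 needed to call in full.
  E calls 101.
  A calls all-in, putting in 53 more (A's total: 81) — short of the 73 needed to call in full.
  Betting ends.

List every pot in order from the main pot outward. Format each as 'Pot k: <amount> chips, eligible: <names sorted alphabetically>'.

Contributions: A=81, B=101, C=101, D=24, E=101
Pot levels (distinct totals of non-folded players): 24, 81, 101
Layer 1-24: 24 each from A, B, C, D, E = 24*5 = 120 chips; eligible A, B, C, D, E
Layer 25-81: 57 each from A, B, C, E = 57*4 = 228 chips; eligible A, B, C, E
Layer 82-101: 20 each from B, C, E = 20*3 = 60 chips; eligible B, C, E

Pot 1: 120 chips, eligible: A, B, C, D, E
Pot 2: 228 chips, eligible: A, B, C, E
Pot 3: 60 chips, eligible: B, C, E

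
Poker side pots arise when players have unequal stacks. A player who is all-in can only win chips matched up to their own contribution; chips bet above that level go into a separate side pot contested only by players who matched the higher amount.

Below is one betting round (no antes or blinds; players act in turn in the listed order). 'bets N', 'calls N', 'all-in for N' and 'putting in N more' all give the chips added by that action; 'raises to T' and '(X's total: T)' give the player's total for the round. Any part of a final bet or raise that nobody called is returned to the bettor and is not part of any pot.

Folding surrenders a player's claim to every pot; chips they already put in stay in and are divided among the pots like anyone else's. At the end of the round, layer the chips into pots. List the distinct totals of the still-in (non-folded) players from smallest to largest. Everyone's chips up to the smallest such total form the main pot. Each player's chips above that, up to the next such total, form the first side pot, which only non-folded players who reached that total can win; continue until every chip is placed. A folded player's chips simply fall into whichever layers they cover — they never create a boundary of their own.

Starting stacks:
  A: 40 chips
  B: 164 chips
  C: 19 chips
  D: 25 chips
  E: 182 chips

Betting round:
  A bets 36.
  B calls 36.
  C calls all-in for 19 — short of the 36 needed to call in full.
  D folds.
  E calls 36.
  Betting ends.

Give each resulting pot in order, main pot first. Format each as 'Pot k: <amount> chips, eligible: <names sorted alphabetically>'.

Contributions: A=36, B=36, C=19, E=36
Folded: D
Pot levels (distinct totals of non-folded players): 19, 36
Layer 1-19: 19 each from A, B, C, E = 19*4 = 76 chips; eligible A, B, C, E
Layer 20-36: 17 each from A, B, E = 17*3 = 51 chips; eligible A, B, E

Pot 1: 76 chips, eligible: A, B, C, E
Pot 2: 51 chips, eligible: A, B, E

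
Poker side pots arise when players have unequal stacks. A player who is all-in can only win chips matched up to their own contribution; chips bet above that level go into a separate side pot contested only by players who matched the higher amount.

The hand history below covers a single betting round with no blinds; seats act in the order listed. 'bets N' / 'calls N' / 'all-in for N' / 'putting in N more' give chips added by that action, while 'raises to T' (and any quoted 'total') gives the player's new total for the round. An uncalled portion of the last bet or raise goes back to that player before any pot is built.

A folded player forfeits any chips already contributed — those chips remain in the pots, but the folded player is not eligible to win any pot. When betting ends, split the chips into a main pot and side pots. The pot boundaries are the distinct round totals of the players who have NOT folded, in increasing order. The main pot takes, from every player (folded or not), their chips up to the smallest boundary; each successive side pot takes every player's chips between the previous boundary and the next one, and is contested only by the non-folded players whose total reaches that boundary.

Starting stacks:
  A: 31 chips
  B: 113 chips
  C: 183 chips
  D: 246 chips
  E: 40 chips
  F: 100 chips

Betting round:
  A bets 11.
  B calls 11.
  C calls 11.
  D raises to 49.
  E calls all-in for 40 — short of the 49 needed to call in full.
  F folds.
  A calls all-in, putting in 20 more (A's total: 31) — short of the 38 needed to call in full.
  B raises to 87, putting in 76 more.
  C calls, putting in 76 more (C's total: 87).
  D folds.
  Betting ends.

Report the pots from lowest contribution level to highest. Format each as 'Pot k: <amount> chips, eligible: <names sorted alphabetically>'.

Contributions: A=31, B=87, C=87, D=49, E=40
Folded: D, F
Pot levels (distinct totals of non-folded players): 31, 40, 87
Layer 1-31: 31 each from A, B, C, D, E = 31*5 = 155 chips; eligible A, B, C, E
Layer 32-40: 9 each from B, C, D, E = 9*4 = 36 chips; eligible B, C, E
Layer 41-87: B 47 + C 47 + D 9 = 103 chips; eligible B, C

Pot 1: 155 chips, eligible: A, B, C, E
Pot 2: 36 chips, eligible: B, C, E
Pot 3: 103 chips, eligible: B, C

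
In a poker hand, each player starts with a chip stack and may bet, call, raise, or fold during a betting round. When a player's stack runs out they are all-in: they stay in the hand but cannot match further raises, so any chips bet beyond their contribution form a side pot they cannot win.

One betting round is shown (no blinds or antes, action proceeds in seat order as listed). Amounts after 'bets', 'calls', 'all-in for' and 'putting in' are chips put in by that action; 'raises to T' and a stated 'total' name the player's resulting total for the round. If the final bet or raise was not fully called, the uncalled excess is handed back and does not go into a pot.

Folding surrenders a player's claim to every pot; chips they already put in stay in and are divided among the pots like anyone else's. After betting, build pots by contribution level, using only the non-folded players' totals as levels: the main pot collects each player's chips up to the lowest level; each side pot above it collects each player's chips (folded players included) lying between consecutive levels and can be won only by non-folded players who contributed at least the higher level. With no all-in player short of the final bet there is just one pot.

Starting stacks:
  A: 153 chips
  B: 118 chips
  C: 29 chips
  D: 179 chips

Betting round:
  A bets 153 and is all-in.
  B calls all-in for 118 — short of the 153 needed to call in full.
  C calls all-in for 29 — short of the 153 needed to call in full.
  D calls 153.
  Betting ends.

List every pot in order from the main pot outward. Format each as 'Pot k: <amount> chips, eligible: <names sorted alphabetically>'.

Contributions: A=153, B=118, C=29, D=153
Pot levels (distinct totals of non-folded players): 29, 118, 153
Layer 1-29: 29 each from A, B, C, D = 29*4 = 116 chips; eligible A, B, C, D
Layer 30-118: 89 each from A, B, D = 89*3 = 267 chips; eligible A, B, D
Layer 119-153: 35 each from A, D = 35*2 = 70 chips; eligible A, D

Pot 1: 116 chips, eligible: A, B, C, D
Pot 2: 267 chips, eligible: A, B, D
Pot 3: 70 chips, eligible: A, D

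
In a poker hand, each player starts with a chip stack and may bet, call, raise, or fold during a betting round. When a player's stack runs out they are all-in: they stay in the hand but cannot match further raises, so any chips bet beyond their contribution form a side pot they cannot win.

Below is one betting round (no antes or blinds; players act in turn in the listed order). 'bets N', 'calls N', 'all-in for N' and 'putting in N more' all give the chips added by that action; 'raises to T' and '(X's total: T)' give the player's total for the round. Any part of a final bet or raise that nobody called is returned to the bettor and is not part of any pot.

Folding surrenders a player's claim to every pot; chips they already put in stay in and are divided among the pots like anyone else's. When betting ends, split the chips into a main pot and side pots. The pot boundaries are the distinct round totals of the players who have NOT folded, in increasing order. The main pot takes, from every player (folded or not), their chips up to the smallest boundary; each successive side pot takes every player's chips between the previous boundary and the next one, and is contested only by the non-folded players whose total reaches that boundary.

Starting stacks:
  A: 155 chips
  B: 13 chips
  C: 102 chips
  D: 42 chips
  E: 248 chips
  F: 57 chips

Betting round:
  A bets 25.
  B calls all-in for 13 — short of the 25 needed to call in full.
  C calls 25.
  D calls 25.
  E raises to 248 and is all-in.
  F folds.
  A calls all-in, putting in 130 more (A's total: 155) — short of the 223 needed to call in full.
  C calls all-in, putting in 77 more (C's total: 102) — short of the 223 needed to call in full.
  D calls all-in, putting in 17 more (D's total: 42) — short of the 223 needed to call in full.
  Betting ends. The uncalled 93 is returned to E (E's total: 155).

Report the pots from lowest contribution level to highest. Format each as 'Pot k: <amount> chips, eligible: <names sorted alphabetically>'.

Pot 1: 65 chips, eligible: A, B, C, D, E
Pot 2: 116 chips, eligible: A, C, D, E
Pot 3: 180 chips, eligible: A, C, E
Pot 4: 106 chips, eligible: A, E

Derivation:
Contributions (after 93 returned to E): A=155, B=13, C=102, D=42, E=155
Folded: F
Pot levels (distinct totals of non-folded players): 13, 42, 102, 155
Layer 1-13: 13 each from A, B, C, D, E = 13*5 = 65 chips; eligible A, B, C, D, E
Layer 14-42: 29 each from A, C, D, E = 29*4 = 116 chips; eligible A, C, D, E
Layer 43-102: 60 each from A, C, E = 60*3 = 180 chips; eligible A, C, E
Layer 103-155: 53 each from A, E = 53*2 = 106 chips; eligible A, E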